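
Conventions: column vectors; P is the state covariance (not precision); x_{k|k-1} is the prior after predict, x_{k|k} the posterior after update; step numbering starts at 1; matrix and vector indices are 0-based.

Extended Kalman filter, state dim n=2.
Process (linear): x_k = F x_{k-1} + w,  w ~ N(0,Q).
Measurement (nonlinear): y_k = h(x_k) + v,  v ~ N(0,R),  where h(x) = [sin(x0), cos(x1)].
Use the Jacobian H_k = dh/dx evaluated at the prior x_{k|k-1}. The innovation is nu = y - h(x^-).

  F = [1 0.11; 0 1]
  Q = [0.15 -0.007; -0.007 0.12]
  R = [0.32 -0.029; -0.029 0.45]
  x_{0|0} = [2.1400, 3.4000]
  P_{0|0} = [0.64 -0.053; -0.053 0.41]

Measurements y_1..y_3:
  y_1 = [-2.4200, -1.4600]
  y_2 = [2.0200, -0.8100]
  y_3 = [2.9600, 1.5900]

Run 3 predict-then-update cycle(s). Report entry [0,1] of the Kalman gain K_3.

step 1: x^-=[2.5140, 3.4000]  P^-=[0.7833 -0.0149; -0.0149 0.5300]  H_jac=[-0.8094 0.0000; 0.0000 0.2555]  S=[0.8332 -0.0259; -0.0259 0.4846]  K=[-0.7625 -0.0486; 0.0232 0.2807]  nu=[-3.0072, -0.4932]  x^+=[4.8309, 3.1918]  P^+=[0.2997 0.0009; 0.0009 0.4917]
step 2: x^-=[5.1820, 3.1918]  P^-=[0.4558 0.0480; 0.0480 0.6117]  H_jac=[0.4525 0.0000; 0.0000 0.0501]  S=[0.4133 -0.0279; -0.0279 0.4515]  K=[0.5015 0.0363; 0.0573 0.0715]  nu=[2.9118, 0.1887]  x^+=[6.6490, 3.3722]  P^+=[0.3523 0.0360; 0.0360 0.6083]
step 3: x^-=[7.0199, 3.3722]  P^-=[0.5176 0.0959; 0.0959 0.7283]  H_jac=[0.7407 0.0000; 0.0000 0.2286]  S=[0.6039 -0.0128; -0.0128 0.4881]  K=[0.6361 0.0615; 0.1249 0.3444]  nu=[2.2881, 2.5635]  x^+=[8.6331, 4.5407]  P^+=[0.2724 0.0405; 0.0405 0.6621]

K[0,1] = 0.0615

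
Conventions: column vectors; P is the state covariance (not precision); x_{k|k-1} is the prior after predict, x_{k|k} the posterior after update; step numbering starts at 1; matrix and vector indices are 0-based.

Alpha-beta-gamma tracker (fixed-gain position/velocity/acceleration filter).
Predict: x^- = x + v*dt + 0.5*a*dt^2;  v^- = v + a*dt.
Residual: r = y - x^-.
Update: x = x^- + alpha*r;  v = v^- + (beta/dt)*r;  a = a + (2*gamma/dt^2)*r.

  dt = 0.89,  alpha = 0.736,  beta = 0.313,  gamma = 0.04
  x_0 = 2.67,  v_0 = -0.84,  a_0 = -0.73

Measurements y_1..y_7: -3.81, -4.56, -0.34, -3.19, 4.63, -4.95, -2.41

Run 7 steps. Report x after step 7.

step 1: x_pred=1.6333  r=-5.4433  x^+=-2.3730  v^+=-3.4040  a^+=-1.2798
step 2: x_pred=-5.9094  r=1.3494  x^+=-4.9162  v^+=-4.0684  a^+=-1.1435
step 3: x_pred=-8.9900  r=8.6500  x^+=-2.6236  v^+=-2.0440  a^+=-0.2698
step 4: x_pred=-4.5497  r=1.3597  x^+=-3.5490  v^+=-1.8060  a^+=-0.1325
step 5: x_pred=-5.2088  r=9.8388  x^+=2.0326  v^+=1.5362  a^+=0.8612
step 6: x_pred=3.7408  r=-8.6908  x^+=-2.6556  v^+=-0.7538  a^+=-0.0166
step 7: x_pred=-3.3331  r=0.9231  x^+=-2.6537  v^+=-0.4439  a^+=0.0767

x_post = -2.6537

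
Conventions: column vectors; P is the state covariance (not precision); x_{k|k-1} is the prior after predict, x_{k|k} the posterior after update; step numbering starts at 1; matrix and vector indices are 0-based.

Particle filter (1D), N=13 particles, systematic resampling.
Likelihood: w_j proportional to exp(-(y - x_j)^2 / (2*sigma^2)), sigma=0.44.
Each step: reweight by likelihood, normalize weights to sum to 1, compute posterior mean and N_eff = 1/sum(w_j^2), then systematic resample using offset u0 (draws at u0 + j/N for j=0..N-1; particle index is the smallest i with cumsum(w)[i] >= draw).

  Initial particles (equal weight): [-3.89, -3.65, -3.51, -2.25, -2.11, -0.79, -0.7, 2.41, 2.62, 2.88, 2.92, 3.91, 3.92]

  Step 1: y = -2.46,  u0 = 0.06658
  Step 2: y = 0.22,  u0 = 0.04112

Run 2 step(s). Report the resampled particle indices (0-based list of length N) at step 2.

step 1: w=[0.0030, 0.0151, 0.0339, 0.5215, 0.4259, 0.0004, 0.0002, 0.0000, 0.0000, 0.0000, 0.0000, 0.0000, 0.0000]  mean=-2.2581  Neff=2.1990  idx=[3, 3, 3, 3, 3, 3, 3, 4, 4, 4, 4, 4, 4]
step 2: w=[0.0244, 0.0244, 0.0244, 0.0244, 0.0244, 0.0244, 0.0244, 0.1382, 0.1382, 0.1382, 0.1382, 0.1382, 0.1382]  mean=-2.1339  Neff=8.4169  idx=[1, 4, 7, 7, 8, 8, 9, 9, 10, 11, 11, 12, 12]

resampled_idx = [1, 4, 7, 7, 8, 8, 9, 9, 10, 11, 11, 12, 12]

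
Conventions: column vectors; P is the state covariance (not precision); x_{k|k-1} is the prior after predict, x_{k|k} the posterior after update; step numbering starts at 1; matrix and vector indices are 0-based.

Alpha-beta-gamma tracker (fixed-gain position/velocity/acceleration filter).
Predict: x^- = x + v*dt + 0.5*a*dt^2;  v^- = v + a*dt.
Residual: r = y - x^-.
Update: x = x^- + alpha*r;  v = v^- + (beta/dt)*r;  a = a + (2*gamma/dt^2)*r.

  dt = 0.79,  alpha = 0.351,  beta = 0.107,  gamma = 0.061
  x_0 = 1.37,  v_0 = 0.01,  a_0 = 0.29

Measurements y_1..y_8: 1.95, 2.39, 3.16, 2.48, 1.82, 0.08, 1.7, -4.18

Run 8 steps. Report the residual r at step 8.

resid = -5.5908

step 1: x_pred=1.4684  r=0.4816  x^+=1.6374  v^+=0.3043  a^+=0.3841
step 2: x_pred=1.9977  r=0.3923  x^+=2.1354  v^+=0.6609  a^+=0.4608
step 3: x_pred=2.8014  r=0.3586  x^+=2.9272  v^+=1.0736  a^+=0.5309
step 4: x_pred=3.9410  r=-1.4610  x^+=3.4282  v^+=1.2951  a^+=0.2453
step 5: x_pred=4.5279  r=-2.7079  x^+=3.5774  v^+=1.1222  a^+=-0.2840
step 6: x_pred=4.3753  r=-4.2953  x^+=2.8677  v^+=0.3160  a^+=-1.1237
step 7: x_pred=2.7667  r=-1.0667  x^+=2.3923  v^+=-0.7162  a^+=-1.3322
step 8: x_pred=1.4108  r=-5.5908  x^+=-0.5516  v^+=-2.5258  a^+=-2.4251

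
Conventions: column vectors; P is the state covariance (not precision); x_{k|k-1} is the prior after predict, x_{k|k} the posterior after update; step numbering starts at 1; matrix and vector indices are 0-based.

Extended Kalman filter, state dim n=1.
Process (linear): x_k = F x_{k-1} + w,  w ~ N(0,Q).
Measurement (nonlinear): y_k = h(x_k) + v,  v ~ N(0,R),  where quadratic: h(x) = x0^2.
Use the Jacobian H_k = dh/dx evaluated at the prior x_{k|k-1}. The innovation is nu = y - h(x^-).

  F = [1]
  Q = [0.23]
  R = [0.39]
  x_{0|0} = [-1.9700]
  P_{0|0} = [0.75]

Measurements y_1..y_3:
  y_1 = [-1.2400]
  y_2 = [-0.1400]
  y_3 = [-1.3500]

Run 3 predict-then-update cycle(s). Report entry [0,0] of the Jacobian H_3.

step 1: x^-=[-1.9700]  P^-=[0.9800]  H_jac=[-3.9400]  S=[15.6031]  K=[-0.2475]  nu=[-5.1209]  x^+=[-0.7028]  P^+=[0.0245]
step 2: x^-=[-0.7028]  P^-=[0.2545]  H_jac=[-1.4055]  S=[0.8928]  K=[-0.4007]  nu=[-0.6339]  x^+=[-0.4488]  P^+=[0.1112]
step 3: x^-=[-0.4488]  P^-=[0.3412]  H_jac=[-0.8976]  S=[0.6649]  K=[-0.4606]  nu=[-1.5514]  x^+=[0.2658]  P^+=[0.2001]

H_jac[0,0] = -0.8976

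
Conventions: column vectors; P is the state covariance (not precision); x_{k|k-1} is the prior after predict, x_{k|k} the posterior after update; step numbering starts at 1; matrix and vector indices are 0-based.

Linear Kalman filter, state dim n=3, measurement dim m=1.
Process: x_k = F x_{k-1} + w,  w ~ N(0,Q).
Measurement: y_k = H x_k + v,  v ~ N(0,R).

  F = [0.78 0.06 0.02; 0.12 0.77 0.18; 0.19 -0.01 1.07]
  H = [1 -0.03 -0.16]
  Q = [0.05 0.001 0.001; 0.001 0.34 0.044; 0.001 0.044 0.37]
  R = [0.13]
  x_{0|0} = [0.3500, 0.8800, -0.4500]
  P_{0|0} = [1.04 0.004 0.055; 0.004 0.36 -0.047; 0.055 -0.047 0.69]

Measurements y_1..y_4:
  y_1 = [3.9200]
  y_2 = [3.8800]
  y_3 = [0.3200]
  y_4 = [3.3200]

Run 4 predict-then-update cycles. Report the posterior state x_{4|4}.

x_post = [2.2209, 1.4106, 0.5383]

step 1: x^-=[0.3168, 0.6386, -0.4238]  P^-=[0.6863 0.1265 0.2128; 0.1265 0.5809 0.1687; 0.2128 0.1687 1.2209]  S=[0.7740]  K=[0.8378; 0.1061; 0.0160]  nu=[3.5545]  x^+=[3.2947, 1.0156, -0.3669]  P^+=[0.1430 0.0577 0.2024; 0.0577 0.5722 0.1674; 0.2024 0.1674 1.2207]
step 2: x^-=[2.6235, 1.1113, 0.2233]  P^-=[0.1517 0.1136 0.2286; 0.1136 0.7867 0.4569; 0.2286 0.4569 1.8513]  S=[0.2542]  K=[0.4394; 0.0665; -0.3199]  nu=[1.3256]  x^+=[3.2060, 1.1995, -0.2007]  P^+=[0.1026 0.1062 0.2643; 0.1062 0.7855 0.4623; 0.2643 0.4623 1.8253]
step 3: x^-=[2.5686, 1.2722, 0.3823]  P^-=[0.1353 0.1679 0.3064; 0.1679 1.0255 0.8303; 0.3064 0.8303 2.5608]  S=[0.2316]  K=[0.3507; 0.0183; -0.5537]  nu=[-2.1493]  x^+=[1.8149, 1.2328, 1.5724]  P^+=[0.1068 0.1664 0.3514; 0.1664 1.0255 0.8326; 0.3514 0.8326 2.4898]
step 4: x^-=[1.5211, 1.4501, 2.0150]  P^-=[0.1482 0.2404 0.4180; 0.2404 1.3069 1.2838; 0.4180 1.2838 3.3489]  S=[0.2293]  K=[0.3233; -0.0182; -0.6821]  nu=[2.1648]  x^+=[2.2209, 1.4106, 0.5383]  P^+=[0.1242 0.2418 0.4685; 0.2418 1.3069 1.2810; 0.4685 1.2810 3.2422]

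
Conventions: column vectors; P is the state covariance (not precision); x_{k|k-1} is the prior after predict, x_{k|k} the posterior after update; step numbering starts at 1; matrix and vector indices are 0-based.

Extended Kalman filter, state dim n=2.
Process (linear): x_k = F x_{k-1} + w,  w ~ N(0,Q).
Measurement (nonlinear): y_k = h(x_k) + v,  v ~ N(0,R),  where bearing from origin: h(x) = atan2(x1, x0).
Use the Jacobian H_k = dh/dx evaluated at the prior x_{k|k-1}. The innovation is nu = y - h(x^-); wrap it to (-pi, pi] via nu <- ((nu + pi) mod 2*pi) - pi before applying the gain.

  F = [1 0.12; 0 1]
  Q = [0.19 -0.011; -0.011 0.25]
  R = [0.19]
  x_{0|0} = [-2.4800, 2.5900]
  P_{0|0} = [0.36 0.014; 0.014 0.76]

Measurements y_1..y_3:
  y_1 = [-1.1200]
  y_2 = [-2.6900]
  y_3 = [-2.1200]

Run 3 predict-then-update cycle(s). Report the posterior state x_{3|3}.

x_post = [-3.8772, -1.2706]

step 1: x^-=[-2.1692, 2.5900]  P^-=[0.5643 0.0942; 0.0942 1.0100]  H_jac=[-0.2269 -0.1901]  S=[0.2637]  K=[-0.5536; -0.8091]  nu=[2.8952]  x^+=[-3.7719, 0.2475]  P^+=[0.4835 -0.0239; -0.0239 0.8374]
step 2: x^-=[-3.7422, 0.2475]  P^-=[0.6798 0.0656; 0.0656 1.0874]  H_jac=[-0.0176 -0.2661]  S=[0.2678]  K=[-0.1098; -1.0846]  nu=[0.5176]  x^+=[-3.7990, -0.3139]  P^+=[0.6766 0.0337; 0.0337 0.7723]
step 3: x^-=[-3.8367, -0.3139]  P^-=[0.8858 0.1154; 0.1154 1.0223]  H_jac=[0.0212 -0.2589]  S=[0.2577]  K=[-0.0431; -1.0178]  nu=[0.9399]  x^+=[-3.8772, -1.2706]  P^+=[0.8853 0.1041; 0.1041 0.7554]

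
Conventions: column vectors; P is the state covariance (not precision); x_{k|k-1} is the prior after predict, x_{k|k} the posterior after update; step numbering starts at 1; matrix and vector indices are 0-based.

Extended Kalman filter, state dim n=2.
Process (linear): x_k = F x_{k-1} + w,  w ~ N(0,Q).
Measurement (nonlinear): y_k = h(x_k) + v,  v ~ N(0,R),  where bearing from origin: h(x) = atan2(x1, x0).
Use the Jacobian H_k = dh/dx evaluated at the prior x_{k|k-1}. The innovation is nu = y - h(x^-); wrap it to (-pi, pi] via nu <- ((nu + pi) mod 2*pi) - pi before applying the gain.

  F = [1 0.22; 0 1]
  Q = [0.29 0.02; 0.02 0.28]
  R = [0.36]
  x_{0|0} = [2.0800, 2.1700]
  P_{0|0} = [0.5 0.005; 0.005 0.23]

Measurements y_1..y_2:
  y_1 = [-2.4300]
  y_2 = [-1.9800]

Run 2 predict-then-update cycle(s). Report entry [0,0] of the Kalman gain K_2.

step 1: x^-=[2.5574, 2.1700]  P^-=[0.8033 0.0756; 0.0756 0.5100]  H_jac=[-0.1929 0.2273]  S=[0.4096]  K=[-0.3364; 0.2474]  nu=[-3.1336]  x^+=[3.6114, 1.3946]  P^+=[0.7570 0.1097; 0.1097 0.4849]
step 2: x^-=[3.9182, 1.3946]  P^-=[1.1187 0.2364; 0.2364 0.7649]  H_jac=[-0.0806 0.2265]  S=[0.3979]  K=[-0.0921; 0.3876]  nu=[-2.3219]  x^+=[4.1321, 0.4946]  P^+=[1.1153 0.2506; 0.2506 0.7051]

K[0,0] = -0.0921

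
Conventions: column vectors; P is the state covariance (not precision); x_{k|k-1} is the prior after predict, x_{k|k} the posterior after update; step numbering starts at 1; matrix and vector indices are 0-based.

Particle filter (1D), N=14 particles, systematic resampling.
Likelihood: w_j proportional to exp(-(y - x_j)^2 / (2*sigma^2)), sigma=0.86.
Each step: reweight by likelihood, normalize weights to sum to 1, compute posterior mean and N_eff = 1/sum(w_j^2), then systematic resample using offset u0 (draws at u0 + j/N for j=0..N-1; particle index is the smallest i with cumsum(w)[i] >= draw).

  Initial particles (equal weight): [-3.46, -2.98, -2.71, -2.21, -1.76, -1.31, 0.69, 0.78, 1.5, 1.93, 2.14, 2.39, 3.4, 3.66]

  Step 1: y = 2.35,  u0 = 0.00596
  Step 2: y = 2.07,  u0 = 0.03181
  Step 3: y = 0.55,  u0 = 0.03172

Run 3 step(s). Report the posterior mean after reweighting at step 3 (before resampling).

step 1: w=[0.0000, 0.0000, 0.0000, 0.0000, 0.0000, 0.0000, 0.0337, 0.0410, 0.1333, 0.1928, 0.2109, 0.2170, 0.1031, 0.0681]  mean=2.1970  Neff=6.0753  idx=[6, 8, 8, 9, 9, 9, 10, 10, 10, 11, 11, 11, 12, 13]
step 2: w=[0.0248, 0.0722, 0.0722, 0.0888, 0.0888, 0.0888, 0.0897, 0.0897, 0.0897, 0.0840, 0.0840, 0.0840, 0.0272, 0.0163]  mean=2.0776  Neff=12.3503  idx=[1, 2, 3, 3, 4, 5, 6, 7, 7, 8, 9, 10, 11, 12]
step 3: w=[0.1686, 0.1686, 0.0856, 0.0856, 0.0856, 0.0856, 0.0562, 0.0562, 0.0562, 0.0562, 0.0315, 0.0315, 0.0315, 0.0013]  mean=1.8775  Neff=9.8277  idx=[0, 0, 1, 1, 1, 2, 3, 4, 5, 5, 7, 8, 9, 11]

post_mean = 1.8775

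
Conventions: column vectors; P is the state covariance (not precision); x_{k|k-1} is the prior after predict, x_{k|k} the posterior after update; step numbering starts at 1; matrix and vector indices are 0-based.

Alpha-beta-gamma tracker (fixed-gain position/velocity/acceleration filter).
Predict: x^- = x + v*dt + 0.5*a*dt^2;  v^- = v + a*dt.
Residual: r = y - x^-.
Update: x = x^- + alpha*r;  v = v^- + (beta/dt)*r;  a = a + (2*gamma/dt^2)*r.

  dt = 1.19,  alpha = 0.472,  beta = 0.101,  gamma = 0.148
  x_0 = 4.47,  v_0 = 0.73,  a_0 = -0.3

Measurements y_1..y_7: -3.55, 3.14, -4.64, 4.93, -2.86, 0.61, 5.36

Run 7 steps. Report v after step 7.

v_post = 6.0515

step 1: x_pred=5.1263  r=-8.6763  x^+=1.0311  v^+=-0.3634  a^+=-2.1136
step 2: x_pred=-0.8979  r=4.0379  x^+=1.0080  v^+=-2.5358  a^+=-1.2695
step 3: x_pred=-2.9085  r=-1.7315  x^+=-3.7258  v^+=-4.1935  a^+=-1.6315
step 4: x_pred=-9.8712  r=14.8012  x^+=-2.8851  v^+=-4.8787  a^+=1.4624
step 5: x_pred=-7.6553  r=4.7953  x^+=-5.3919  v^+=-2.7315  a^+=2.4647
step 6: x_pred=-6.8973  r=7.5073  x^+=-3.3539  v^+=0.8386  a^+=4.0339
step 7: x_pred=0.5003  r=4.8597  x^+=2.7941  v^+=6.0515  a^+=5.0497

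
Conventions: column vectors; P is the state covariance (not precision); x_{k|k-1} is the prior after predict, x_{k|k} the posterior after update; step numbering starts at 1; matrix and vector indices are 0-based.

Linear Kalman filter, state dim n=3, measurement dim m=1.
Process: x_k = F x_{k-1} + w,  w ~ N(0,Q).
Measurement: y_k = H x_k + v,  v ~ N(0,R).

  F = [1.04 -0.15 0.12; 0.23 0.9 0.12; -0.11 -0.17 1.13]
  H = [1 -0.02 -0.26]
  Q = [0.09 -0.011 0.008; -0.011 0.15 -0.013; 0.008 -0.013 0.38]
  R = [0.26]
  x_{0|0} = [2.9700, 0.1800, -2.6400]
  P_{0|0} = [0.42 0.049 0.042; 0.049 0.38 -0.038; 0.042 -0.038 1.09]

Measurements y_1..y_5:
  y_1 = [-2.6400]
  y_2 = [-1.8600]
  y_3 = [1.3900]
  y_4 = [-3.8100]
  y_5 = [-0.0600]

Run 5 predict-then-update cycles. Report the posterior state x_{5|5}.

x_post = [-1.1720, -1.5114, -0.4019]

step 1: x^-=[2.7450, 0.5283, -3.3405]  P^-=[0.5651 0.1010 0.1656; 0.1010 0.5101 0.0318; 0.1656 0.0318 1.7939]  S=[0.8567]  K=[0.6070; 0.0964; -0.3518]  nu=[-6.2430]  x^+=[-1.0443, -0.0733, -1.1440]  P^+=[0.2495 0.0509 0.3486; 0.0509 0.5022 0.0608; 0.3486 0.0608 1.6878]
step 2: x^-=[-1.2123, -0.4434, -1.1653]  P^-=[0.4643 0.1097 0.6065; 0.1097 0.6477 0.2723; 0.6065 0.2723 2.4446]  S=[0.5729]  K=[0.5314; 0.0452; -0.0603]  nu=[-0.9595]  x^+=[-1.7222, -0.4868, -1.1074]  P^+=[0.3025 0.0959 0.6248; 0.0959 0.6465 0.2739; 0.6248 0.2739 2.4425]
step 3: x^-=[-1.8510, -0.9671, -0.9792]  P^-=[0.5831 0.2156 0.9798; 0.2156 0.8582 0.6255; 0.9798 0.6255 3.2642]  S=[0.5525]  K=[0.5865; 0.0648; 0.2146]  nu=[2.9671]  x^+=[-0.1107, -0.7749, -0.3426]  P^+=[0.3930 0.1946 0.9102; 0.1946 0.8559 0.6178; 0.9102 0.6178 3.2388]
step 4: x^-=[-0.0400, -0.7640, -0.2432]  P^-=[0.7253 0.3838 1.3332; 0.3838 1.1749 1.0986; 1.3332 1.0986 4.0887]  S=[0.5649]  K=[0.6566; 0.1322; 0.4393]  nu=[-3.8485]  x^+=[-2.5670, -1.2729, -1.9338]  P^+=[0.4817 0.3348 1.1703; 0.3348 1.1651 1.0658; 1.1703 1.0658 3.9797]
step 5: x^-=[-2.7108, -1.9681, -1.6864]  P^-=[0.8438 0.5803 1.6260; 0.5803 1.6099 1.6409; 1.6260 1.6409 4.8133]  S=[0.5781]  K=[0.7082; 0.2102; 0.5911]  nu=[2.1730]  x^+=[-1.1720, -1.5114, -0.4019]  P^+=[0.5539 0.4943 1.3840; 0.4943 1.5844 1.5690; 1.3840 1.5690 4.6113]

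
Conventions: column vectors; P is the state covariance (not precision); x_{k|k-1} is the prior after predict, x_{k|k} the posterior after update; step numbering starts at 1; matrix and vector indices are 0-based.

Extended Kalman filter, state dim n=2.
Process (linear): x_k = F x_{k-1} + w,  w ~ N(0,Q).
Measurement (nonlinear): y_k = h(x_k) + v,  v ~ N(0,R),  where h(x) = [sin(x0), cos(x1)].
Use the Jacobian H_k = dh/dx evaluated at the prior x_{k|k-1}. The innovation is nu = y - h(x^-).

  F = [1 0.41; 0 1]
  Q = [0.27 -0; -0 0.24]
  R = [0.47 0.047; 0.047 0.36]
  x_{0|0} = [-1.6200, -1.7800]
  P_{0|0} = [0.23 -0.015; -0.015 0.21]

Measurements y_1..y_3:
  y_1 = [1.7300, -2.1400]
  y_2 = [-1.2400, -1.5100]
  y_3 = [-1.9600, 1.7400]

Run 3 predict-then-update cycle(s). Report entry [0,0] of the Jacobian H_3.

H_jac[0,0] = 0.7392

step 1: x^-=[-2.3498, -1.7800]  P^-=[0.5230 0.0711; 0.0711 0.4500]  H_jac=[-0.7026 0.0000; 0.0000 0.9782]  S=[0.7282 -0.0019; -0.0019 0.7906]  K=[-0.5044 0.0868; -0.0672 0.5566]  nu=[2.4416, -1.9323]  x^+=[-3.7490, -3.0196]  P^+=[0.3316 0.0077; 0.0077 0.2016]
step 2: x^-=[-4.9871, -3.0196]  P^-=[0.6418 0.0904; 0.0904 0.4416]  H_jac=[0.2713 0.0000; 0.0000 0.1217]  S=[0.5172 0.0500; 0.0500 0.3665]  K=[0.3382 -0.0161; 0.0337 0.1420]  nu=[-2.2025, -0.5174]  x^+=[-5.7235, -3.1672]  P^+=[0.5831 0.0829; 0.0829 0.4332]
step 3: x^-=[-7.0221, -3.1672]  P^-=[0.9940 0.2605; 0.2605 0.6732]  H_jac=[0.7392 0.0000; 0.0000 -0.0256]  S=[1.0131 0.0421; 0.0421 0.3604]  K=[0.7295 -0.1037; 0.1930 -0.0704]  nu=[-1.2865, 2.7397]  x^+=[-8.2447, -3.6085]  P^+=[0.4573 0.1183; 0.1183 0.6348]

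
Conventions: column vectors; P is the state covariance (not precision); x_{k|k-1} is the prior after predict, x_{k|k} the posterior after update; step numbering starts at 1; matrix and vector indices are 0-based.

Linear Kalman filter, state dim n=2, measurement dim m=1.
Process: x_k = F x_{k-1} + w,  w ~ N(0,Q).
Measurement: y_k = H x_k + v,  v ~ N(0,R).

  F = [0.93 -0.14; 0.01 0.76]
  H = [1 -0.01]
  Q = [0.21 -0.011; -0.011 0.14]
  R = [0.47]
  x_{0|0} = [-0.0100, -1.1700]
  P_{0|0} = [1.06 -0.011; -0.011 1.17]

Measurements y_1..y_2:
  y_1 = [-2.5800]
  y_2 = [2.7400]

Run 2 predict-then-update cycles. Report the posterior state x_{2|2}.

step 1: x^-=[0.1545, -0.8893]  P^-=[1.1526 -0.1334; -0.1334 0.8157]  S=[1.6253]  K=[0.7100; -0.0871]  nu=[-2.7434]  x^+=[-1.7932, -0.6504]  P^+=[0.3334 -0.0329; -0.0329 0.8034]
step 2: x^-=[-1.5766, -0.5122]  P^-=[0.5226 -0.1166; -0.1166 0.6036]  S=[0.9950]  K=[0.5264; -0.1232]  nu=[4.3115]  x^+=[0.6930, -1.0436]  P^+=[0.2469 -0.0520; -0.0520 0.5885]

x_post = [0.6930, -1.0436]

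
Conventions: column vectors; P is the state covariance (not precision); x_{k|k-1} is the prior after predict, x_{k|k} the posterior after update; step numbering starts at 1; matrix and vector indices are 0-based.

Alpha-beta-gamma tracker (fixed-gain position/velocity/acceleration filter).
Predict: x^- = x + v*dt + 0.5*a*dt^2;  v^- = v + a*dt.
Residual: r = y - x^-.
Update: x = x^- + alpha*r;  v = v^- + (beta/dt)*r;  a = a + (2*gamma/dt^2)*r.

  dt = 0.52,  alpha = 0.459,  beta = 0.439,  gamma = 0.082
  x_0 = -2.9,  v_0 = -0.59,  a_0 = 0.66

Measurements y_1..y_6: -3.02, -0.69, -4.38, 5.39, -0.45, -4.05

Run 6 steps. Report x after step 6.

x_post = 0.7593

step 1: x_pred=-3.1176  r=0.0976  x^+=-3.0728  v^+=-0.1644  a^+=0.7192
step 2: x_pred=-3.0611  r=2.3711  x^+=-1.9727  v^+=2.2113  a^+=2.1572
step 3: x_pred=-0.5312  r=-3.8488  x^+=-2.2978  v^+=0.0838  a^+=-0.1771
step 4: x_pred=-2.2782  r=7.6682  x^+=1.2415  v^+=6.4654  a^+=4.4738
step 5: x_pred=5.2084  r=-5.6584  x^+=2.6112  v^+=4.0148  a^+=1.0419
step 6: x_pred=4.8397  r=-8.8897  x^+=0.7593  v^+=-2.9484  a^+=-4.3498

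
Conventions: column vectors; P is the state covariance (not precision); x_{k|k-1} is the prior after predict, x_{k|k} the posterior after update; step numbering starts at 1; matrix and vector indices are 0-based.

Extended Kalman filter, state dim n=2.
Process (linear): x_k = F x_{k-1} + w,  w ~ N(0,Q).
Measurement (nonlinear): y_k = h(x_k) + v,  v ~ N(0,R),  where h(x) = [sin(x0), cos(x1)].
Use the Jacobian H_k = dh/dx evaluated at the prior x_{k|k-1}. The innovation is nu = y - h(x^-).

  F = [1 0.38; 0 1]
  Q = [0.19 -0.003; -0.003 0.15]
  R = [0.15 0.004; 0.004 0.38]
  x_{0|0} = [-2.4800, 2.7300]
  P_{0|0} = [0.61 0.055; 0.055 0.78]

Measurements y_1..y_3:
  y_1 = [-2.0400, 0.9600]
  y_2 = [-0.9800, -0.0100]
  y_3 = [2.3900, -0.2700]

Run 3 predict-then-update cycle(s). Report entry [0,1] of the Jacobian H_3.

step 1: x^-=[-1.4426, 2.7300]  P^-=[0.9544 0.3484; 0.3484 0.9300]  H_jac=[0.1278 0.0000; 0.0000 -0.4001]  S=[0.1656 -0.0138; -0.0138 0.5289]  K=[0.7164 -0.2448; 0.2107 -0.6980]  nu=[-1.0482, 1.8765]  x^+=[-2.6530, 1.1993]  P^+=[0.8329 0.2254; 0.2254 0.6609]
step 2: x^-=[-2.1972, 1.1993]  P^-=[1.2896 0.4735; 0.4735 0.8109]  H_jac=[-0.5863 0.0000; 0.0000 -0.9318]  S=[0.5933 0.2627; 0.2627 1.0840]  K=[-1.2257 -0.1100; -0.1785 -0.6538]  nu=[-0.1699, -0.3730]  x^+=[-1.9480, 1.4735]  P^+=[0.3144 0.0501; 0.0501 0.2674]
step 3: x^-=[-1.3881, 1.4735]  P^-=[0.5811 0.1487; 0.1487 0.4174]  H_jac=[0.1817 0.0000; 0.0000 -0.9953]  S=[0.1692 -0.0229; -0.0229 0.7934]  K=[0.6012 -0.1692; 0.0892 -0.5210]  nu=[3.3733, -0.3672]  x^+=[0.7022, 1.9658]  P^+=[0.4925 0.0622; 0.0622 0.1986]

H_jac[0,1] = 0.0000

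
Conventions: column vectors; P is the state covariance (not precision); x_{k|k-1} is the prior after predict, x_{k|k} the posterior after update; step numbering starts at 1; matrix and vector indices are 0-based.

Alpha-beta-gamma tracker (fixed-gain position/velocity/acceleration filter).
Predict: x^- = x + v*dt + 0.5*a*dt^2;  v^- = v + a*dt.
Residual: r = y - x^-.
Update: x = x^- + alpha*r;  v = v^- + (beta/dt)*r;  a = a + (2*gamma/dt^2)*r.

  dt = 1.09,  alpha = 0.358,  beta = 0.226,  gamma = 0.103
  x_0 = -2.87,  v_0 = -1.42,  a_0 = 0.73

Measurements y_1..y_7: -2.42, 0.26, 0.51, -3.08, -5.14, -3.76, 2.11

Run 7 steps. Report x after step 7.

step 1: x_pred=-3.9841  r=1.5641  x^+=-3.4242  v^+=-0.3000  a^+=1.0012
step 2: x_pred=-3.1564  r=3.4164  x^+=-1.9333  v^+=1.4997  a^+=1.5936
step 3: x_pred=0.6480  r=-0.1380  x^+=0.5986  v^+=3.2080  a^+=1.5696
step 4: x_pred=5.0278  r=-8.1078  x^+=2.1252  v^+=3.2379  a^+=0.1639
step 5: x_pred=5.7518  r=-10.8918  x^+=1.8526  v^+=1.1582  a^+=-1.7246
step 6: x_pred=2.0905  r=-5.8505  x^+=-0.0040  v^+=-1.9347  a^+=-2.7390
step 7: x_pred=-3.7399  r=5.8499  x^+=-1.6457  v^+=-3.7073  a^+=-1.7247

x_post = -1.6457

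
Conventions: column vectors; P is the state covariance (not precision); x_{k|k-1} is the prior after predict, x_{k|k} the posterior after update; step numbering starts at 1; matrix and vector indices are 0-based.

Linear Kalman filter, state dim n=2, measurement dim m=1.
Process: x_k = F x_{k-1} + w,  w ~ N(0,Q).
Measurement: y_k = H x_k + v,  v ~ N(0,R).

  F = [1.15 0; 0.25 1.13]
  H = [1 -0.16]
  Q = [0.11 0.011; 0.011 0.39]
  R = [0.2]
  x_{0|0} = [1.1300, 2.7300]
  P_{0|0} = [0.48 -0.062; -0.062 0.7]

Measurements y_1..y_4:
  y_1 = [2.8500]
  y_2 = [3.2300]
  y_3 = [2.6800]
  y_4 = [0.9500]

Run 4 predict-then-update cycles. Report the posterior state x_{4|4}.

step 1: x^-=[1.2995, 3.3674]  P^-=[0.7448 0.0684; 0.0684 1.2788]  S=[0.9556]  K=[0.7679; -0.1425]  nu=[2.0893]  x^+=[2.9039, 3.0697]  P^+=[0.1813 0.1730; 0.1730 1.2594]
step 2: x^-=[3.3395, 4.1947]  P^-=[0.3497 0.2879; 0.2879 2.1072]  S=[0.5115]  K=[0.5936; -0.0962]  nu=[0.5617]  x^+=[3.6729, 4.1407]  P^+=[0.1695 0.3171; 0.3171 2.1025]
step 3: x^-=[4.2238, 5.5972]  P^-=[0.3341 0.4719; 0.4719 3.2644]  S=[0.4667]  K=[0.5542; -0.1081]  nu=[-0.6483]  x^+=[3.8646, 5.6673]  P^+=[0.1908 0.4998; 0.4998 3.2590]
step 4: x^-=[4.4443, 7.3701]  P^-=[0.3623 0.7154; 0.7154 4.8457]  S=[0.4575]  K=[0.5418; -0.1310]  nu=[-2.3150]  x^+=[3.1899, 7.6735]  P^+=[0.2280 0.7478; 0.7478 4.8378]

x_post = [3.1899, 7.6735]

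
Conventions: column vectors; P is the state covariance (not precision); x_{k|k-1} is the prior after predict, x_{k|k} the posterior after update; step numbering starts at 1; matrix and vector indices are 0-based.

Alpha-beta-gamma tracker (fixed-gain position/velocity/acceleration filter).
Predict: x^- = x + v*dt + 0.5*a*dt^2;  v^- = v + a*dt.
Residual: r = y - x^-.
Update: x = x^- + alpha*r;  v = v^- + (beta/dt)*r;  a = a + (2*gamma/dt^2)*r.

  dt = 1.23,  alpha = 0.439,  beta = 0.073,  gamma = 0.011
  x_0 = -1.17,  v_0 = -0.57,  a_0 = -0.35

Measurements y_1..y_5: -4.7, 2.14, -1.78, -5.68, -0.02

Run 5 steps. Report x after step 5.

step 1: x_pred=-2.1359  r=-2.5641  x^+=-3.2615  v^+=-1.1527  a^+=-0.3873
step 2: x_pred=-4.9723  r=7.1123  x^+=-1.8500  v^+=-1.2069  a^+=-0.2839
step 3: x_pred=-3.5492  r=1.7692  x^+=-2.7725  v^+=-1.4511  a^+=-0.2581
step 4: x_pred=-4.7526  r=-0.9274  x^+=-5.1598  v^+=-1.8236  a^+=-0.2716
step 5: x_pred=-7.6083  r=7.5883  x^+=-4.2770  v^+=-1.7074  a^+=-0.1613

x_post = -4.2770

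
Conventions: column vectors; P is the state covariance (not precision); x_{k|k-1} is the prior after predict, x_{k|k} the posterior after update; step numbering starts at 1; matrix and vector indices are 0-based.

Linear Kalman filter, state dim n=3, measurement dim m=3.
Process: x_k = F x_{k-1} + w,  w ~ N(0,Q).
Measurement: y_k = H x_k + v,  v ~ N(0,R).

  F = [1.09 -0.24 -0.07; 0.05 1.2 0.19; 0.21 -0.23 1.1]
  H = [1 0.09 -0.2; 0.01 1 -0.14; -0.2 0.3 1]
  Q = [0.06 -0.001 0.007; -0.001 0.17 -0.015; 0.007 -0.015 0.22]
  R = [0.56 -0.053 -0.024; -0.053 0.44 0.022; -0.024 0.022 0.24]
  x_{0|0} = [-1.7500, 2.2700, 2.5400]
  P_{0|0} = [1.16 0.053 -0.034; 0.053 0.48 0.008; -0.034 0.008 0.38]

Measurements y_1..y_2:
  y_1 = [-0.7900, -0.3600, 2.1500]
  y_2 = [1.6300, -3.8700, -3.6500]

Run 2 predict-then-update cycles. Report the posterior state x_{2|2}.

step 1: x^-=[-2.6301, 3.1191, 1.9044]  P^-=[1.4454 -0.0203 0.2116; -0.0203 0.8872 -0.0361; 0.2116 -0.0361 0.7315]  S=[1.9549 0.0191 -0.2222; 0.0191 1.3508 0.1603; -0.2222 0.1603 1.0053]  K=[0.7269 -0.0466 0.0849; 0.0438 0.6432 0.1400; 0.1166 -0.1894 0.7307]  nu=[1.9403, -3.1862, -1.2162]  x^+=[-1.1744, 0.9846, 1.8453]  P^+=[0.4323 -0.0471 0.1025; -0.0471 0.2778 -0.0461; 0.1025 -0.0461 0.2027]
step 2: x^-=[-1.6456, 1.4734, 1.5568]  P^-=[0.5980 -0.0944 0.2527; -0.0944 0.5537 -0.1052; 0.2527 -0.1052 0.5743]  S=[1.0712 -0.0891 -0.0105; -0.0891 1.0318 0.0340; -0.0105 0.0340 0.7352]  K=[0.4978 -0.0820 0.1534; 0.0245 0.5493 0.0835; 0.1107 -0.1902 0.6798]  nu=[3.4543, -5.1090, -5.9779]  x^+=[-0.4237, -1.7477, -1.1533]  P^+=[0.3035 -0.0484 0.0983; -0.0484 0.2359 -0.0489; 0.0983 -0.0489 0.1906]

x_post = [-0.4237, -1.7477, -1.1533]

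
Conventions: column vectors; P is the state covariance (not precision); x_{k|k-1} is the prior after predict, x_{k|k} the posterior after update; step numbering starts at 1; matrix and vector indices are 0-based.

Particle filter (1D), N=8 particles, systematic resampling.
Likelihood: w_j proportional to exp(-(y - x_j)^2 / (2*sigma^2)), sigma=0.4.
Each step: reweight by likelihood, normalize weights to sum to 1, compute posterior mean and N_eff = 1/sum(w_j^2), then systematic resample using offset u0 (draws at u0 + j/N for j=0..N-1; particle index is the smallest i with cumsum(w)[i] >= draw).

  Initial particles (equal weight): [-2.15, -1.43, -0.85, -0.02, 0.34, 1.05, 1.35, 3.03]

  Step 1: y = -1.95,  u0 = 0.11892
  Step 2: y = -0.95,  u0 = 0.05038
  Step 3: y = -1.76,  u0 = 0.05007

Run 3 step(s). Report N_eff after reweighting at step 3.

step 1: w=[0.6611, 0.3218, 0.0171, 0.0000, 0.0000, 0.0000, 0.0000, 0.0000]  mean=-1.8961  Neff=1.8487  idx=[0, 0, 0, 0, 0, 1, 1, 2]
step 2: w=[0.0056, 0.0056, 0.0056, 0.0056, 0.0056, 0.2436, 0.2436, 0.4850]  mean=-1.1687  Neff=2.8242  idx=[5, 5, 6, 6, 7, 7, 7, 7]
step 3: w=[0.2261, 0.2261, 0.2261, 0.2261, 0.0239, 0.0239, 0.0239, 0.0239]  mean=-1.3746  Neff=4.8360  idx=[0, 0, 1, 1, 2, 2, 3, 4]

N_eff = 4.8360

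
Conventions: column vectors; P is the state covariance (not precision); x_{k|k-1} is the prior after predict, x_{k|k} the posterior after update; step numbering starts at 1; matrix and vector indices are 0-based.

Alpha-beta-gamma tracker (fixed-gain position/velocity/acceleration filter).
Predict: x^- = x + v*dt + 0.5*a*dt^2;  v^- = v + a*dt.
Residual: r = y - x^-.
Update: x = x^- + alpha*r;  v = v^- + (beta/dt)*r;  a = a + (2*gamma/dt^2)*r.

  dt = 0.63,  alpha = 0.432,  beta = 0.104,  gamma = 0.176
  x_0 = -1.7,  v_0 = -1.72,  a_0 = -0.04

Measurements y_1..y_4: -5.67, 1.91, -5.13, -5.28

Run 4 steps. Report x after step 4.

x_post = -4.3296

step 1: x_pred=-2.7915  r=-2.8785  x^+=-4.0350  v^+=-2.2204  a^+=-2.5928
step 2: x_pred=-5.9484  r=7.8584  x^+=-2.5536  v^+=-2.5566  a^+=4.3766
step 3: x_pred=-3.2957  r=-1.8343  x^+=-4.0881  v^+=-0.1021  a^+=2.7498
step 4: x_pred=-3.6068  r=-1.6732  x^+=-4.3296  v^+=1.3540  a^+=1.2659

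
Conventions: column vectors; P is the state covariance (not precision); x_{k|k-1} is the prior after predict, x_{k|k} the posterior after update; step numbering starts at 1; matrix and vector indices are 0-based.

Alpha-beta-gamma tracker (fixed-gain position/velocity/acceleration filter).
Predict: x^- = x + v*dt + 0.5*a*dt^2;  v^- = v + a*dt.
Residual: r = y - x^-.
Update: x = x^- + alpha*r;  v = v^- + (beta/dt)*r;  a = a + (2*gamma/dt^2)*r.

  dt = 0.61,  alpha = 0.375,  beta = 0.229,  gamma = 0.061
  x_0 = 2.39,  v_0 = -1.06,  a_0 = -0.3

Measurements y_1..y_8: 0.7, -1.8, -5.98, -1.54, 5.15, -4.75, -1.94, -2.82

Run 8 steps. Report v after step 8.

step 1: x_pred=1.6876  r=-0.9876  x^+=1.3172  v^+=-1.6137  a^+=-0.6238
step 2: x_pred=0.2168  r=-2.0168  x^+=-0.5395  v^+=-2.7514  a^+=-1.2850
step 3: x_pred=-2.4569  r=-3.5231  x^+=-3.7781  v^+=-4.8579  a^+=-2.4401
step 4: x_pred=-7.1954  r=5.6554  x^+=-5.0746  v^+=-4.2233  a^+=-0.5859
step 5: x_pred=-7.7598  r=12.9098  x^+=-2.9186  v^+=0.2658  a^+=3.6468
step 6: x_pred=-2.0780  r=-2.6720  x^+=-3.0800  v^+=1.4872  a^+=2.7707
step 7: x_pred=-1.6573  r=-0.2827  x^+=-1.7633  v^+=3.0713  a^+=2.6780
step 8: x_pred=0.6084  r=-3.4284  x^+=-0.6772  v^+=3.4178  a^+=1.5540

v_post = 3.4178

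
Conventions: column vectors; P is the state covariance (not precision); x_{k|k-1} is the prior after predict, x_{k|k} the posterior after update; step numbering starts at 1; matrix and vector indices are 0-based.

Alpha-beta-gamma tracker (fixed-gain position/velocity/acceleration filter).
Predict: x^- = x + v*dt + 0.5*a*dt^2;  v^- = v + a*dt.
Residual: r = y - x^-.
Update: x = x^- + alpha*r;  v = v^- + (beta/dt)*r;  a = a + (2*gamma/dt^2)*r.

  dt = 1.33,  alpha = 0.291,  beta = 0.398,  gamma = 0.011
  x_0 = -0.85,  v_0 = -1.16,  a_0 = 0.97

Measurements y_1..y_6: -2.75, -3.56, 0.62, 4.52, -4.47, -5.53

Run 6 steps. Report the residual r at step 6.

resid = -12.5872

step 1: x_pred=-1.5349  r=-1.2151  x^+=-1.8885  v^+=-0.2335  a^+=0.9549
step 2: x_pred=-1.3545  r=-2.2055  x^+=-1.9963  v^+=0.3765  a^+=0.9275
step 3: x_pred=-0.6753  r=1.2953  x^+=-0.2984  v^+=1.9976  a^+=0.9436
step 4: x_pred=3.1930  r=1.3270  x^+=3.5792  v^+=3.6497  a^+=0.9601
step 5: x_pred=9.2824  r=-13.7524  x^+=5.2804  v^+=0.8112  a^+=0.7890
step 6: x_pred=7.0572  r=-12.5872  x^+=3.3943  v^+=-1.9061  a^+=0.6325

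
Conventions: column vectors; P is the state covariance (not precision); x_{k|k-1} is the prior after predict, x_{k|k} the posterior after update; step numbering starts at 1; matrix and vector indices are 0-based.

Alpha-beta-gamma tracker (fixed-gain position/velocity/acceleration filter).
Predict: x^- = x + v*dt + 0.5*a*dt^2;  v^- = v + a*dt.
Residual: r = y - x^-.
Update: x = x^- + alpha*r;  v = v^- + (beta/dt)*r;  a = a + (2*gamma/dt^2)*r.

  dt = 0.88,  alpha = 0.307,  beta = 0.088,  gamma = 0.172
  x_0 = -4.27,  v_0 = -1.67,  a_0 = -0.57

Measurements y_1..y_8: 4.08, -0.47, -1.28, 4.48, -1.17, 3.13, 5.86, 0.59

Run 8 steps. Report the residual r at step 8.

step 1: x_pred=-5.9603  r=10.0403  x^+=-2.8779  v^+=-1.1676  a^+=3.8901
step 2: x_pred=-2.3992  r=1.9292  x^+=-1.8069  v^+=2.4486  a^+=4.7470
step 3: x_pred=2.1859  r=-3.4659  x^+=1.1219  v^+=6.2794  a^+=3.2074
step 4: x_pred=7.8896  r=-3.4096  x^+=6.8429  v^+=8.7609  a^+=1.6928
step 5: x_pred=15.2080  r=-16.3780  x^+=10.1799  v^+=8.6128  a^+=-5.5825
step 6: x_pred=15.5976  r=-12.4676  x^+=11.7701  v^+=2.4534  a^+=-11.1208
step 7: x_pred=9.6231  r=-3.7631  x^+=8.4678  v^+=-7.7092  a^+=-12.7925
step 8: x_pred=-3.2695  r=3.8595  x^+=-2.0847  v^+=-18.5806  a^+=-11.0780

resid = 3.8595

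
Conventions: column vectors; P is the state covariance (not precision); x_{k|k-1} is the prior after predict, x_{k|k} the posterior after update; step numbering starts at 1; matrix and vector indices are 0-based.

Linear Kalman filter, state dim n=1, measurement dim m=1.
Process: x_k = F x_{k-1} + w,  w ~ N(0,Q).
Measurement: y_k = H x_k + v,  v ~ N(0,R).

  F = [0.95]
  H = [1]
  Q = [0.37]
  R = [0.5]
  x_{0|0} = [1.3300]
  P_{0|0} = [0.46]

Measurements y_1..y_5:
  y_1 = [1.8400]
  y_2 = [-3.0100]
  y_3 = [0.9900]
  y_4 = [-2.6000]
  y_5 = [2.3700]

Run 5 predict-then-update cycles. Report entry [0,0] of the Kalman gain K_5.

K[0,0] = 0.5535

step 1: x^-=[1.2635]  P^-=[0.7852]  S=[1.2852]  K=[0.6109]  nu=[0.5765]  x^+=[1.6157]  P^+=[0.3055]
step 2: x^-=[1.5349]  P^-=[0.6457]  S=[1.1457]  K=[0.5636]  nu=[-4.5449]  x^+=[-1.0265]  P^+=[0.2818]
step 3: x^-=[-0.9752]  P^-=[0.6243]  S=[1.1243]  K=[0.5553]  nu=[1.9652]  x^+=[0.1161]  P^+=[0.2776]
step 4: x^-=[0.1103]  P^-=[0.6206]  S=[1.1206]  K=[0.5538]  nu=[-2.7103]  x^+=[-1.3907]  P^+=[0.2769]
step 5: x^-=[-1.3212]  P^-=[0.6199]  S=[1.1199]  K=[0.5535]  nu=[3.6912]  x^+=[0.7220]  P^+=[0.2768]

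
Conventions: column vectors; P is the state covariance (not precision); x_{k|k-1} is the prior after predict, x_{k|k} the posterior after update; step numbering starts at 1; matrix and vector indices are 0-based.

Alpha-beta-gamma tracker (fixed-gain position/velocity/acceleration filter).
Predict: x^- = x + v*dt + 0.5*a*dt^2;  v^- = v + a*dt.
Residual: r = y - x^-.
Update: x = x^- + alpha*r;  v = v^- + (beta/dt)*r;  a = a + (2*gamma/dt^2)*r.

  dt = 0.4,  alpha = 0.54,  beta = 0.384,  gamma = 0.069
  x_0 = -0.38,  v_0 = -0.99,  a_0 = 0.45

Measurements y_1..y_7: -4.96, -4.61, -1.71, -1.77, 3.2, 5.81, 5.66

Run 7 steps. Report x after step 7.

x_post = 8.3624

step 1: x_pred=-0.7400  r=-4.2200  x^+=-3.0188  v^+=-4.8612  a^+=-3.1897
step 2: x_pred=-5.2185  r=0.6085  x^+=-4.8899  v^+=-5.5530  a^+=-2.6650
step 3: x_pred=-7.3243  r=5.6143  x^+=-4.2926  v^+=-1.2293  a^+=2.1774
step 4: x_pred=-4.6101  r=2.8401  x^+=-3.0764  v^+=2.3682  a^+=4.6269
step 5: x_pred=-1.7590  r=4.9590  x^+=0.9189  v^+=8.9796  a^+=8.9041
step 6: x_pred=5.2230  r=0.5870  x^+=5.5400  v^+=13.1047  a^+=9.4104
step 7: x_pred=11.5347  r=-5.8747  x^+=8.3624  v^+=11.2292  a^+=4.3434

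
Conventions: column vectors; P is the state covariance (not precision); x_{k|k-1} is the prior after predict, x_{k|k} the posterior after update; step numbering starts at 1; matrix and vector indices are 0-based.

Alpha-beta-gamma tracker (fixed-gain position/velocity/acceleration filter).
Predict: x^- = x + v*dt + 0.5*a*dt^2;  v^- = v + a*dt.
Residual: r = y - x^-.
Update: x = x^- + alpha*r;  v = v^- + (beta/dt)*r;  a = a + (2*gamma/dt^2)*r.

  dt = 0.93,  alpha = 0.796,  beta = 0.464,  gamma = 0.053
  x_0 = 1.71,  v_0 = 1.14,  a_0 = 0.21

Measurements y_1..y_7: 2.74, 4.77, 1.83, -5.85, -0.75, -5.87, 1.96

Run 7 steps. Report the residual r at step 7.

resid = 10.3228

step 1: x_pred=2.8610  r=-0.1210  x^+=2.7647  v^+=1.2749  a^+=0.1952
step 2: x_pred=4.0348  r=0.7352  x^+=4.6200  v^+=1.8233  a^+=0.2853
step 3: x_pred=6.4390  r=-4.6090  x^+=2.7702  v^+=-0.2110  a^+=-0.2796
step 4: x_pred=2.4531  r=-8.3031  x^+=-4.1562  v^+=-4.6136  a^+=-1.2972
step 5: x_pred=-9.0078  r=8.2578  x^+=-2.4346  v^+=-1.7000  a^+=-0.2851
step 6: x_pred=-4.1389  r=-1.7311  x^+=-5.5169  v^+=-2.8289  a^+=-0.4973
step 7: x_pred=-8.3628  r=10.3228  x^+=-0.1458  v^+=1.8589  a^+=0.7678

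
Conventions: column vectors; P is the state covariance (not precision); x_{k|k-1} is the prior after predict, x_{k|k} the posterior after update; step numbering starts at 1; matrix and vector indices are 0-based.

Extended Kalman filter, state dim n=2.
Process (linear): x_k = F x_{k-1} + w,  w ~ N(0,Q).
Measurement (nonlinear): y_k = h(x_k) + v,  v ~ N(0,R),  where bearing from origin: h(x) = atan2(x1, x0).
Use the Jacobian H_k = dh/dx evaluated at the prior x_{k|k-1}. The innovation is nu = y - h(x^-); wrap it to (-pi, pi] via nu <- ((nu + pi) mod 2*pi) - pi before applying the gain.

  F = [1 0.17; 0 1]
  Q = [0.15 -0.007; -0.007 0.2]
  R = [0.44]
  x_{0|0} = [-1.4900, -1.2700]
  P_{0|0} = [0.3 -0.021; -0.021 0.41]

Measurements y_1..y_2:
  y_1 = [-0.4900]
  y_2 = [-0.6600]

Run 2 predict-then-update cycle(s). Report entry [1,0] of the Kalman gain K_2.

K[1,0] = -0.2374

step 1: x^-=[-1.7059, -1.2700]  P^-=[0.4547 0.0417; 0.0417 0.6100]  H_jac=[0.2808 -0.3772]  S=[0.5538]  K=[0.2022; -0.3943]  nu=[2.0116]  x^+=[-1.2992, -2.0632]  P^+=[0.4321 0.0858; 0.0858 0.5239]
step 2: x^-=[-1.6500, -2.0632]  P^-=[0.6264 0.1679; 0.1679 0.7239]  H_jac=[0.2956 -0.2364]  S=[0.5117]  K=[0.2843; -0.2374]  nu=[1.5854]  x^+=[-1.1993, -2.4396]  P^+=[0.5850 0.2024; 0.2024 0.6951]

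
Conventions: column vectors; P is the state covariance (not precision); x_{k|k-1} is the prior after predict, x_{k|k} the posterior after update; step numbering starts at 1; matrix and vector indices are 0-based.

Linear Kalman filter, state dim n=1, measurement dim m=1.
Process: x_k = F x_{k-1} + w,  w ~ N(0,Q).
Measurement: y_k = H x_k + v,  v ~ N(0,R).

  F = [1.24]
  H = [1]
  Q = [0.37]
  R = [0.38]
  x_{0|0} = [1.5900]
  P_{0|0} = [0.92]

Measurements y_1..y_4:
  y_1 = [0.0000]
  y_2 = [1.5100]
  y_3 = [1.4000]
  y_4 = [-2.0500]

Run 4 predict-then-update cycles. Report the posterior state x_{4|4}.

x_post = [-0.7821]

step 1: x^-=[1.9716]  P^-=[1.7846]  S=[2.1646]  K=[0.8244]  nu=[-1.9716]  x^+=[0.3461]  P^+=[0.3133]
step 2: x^-=[0.4292]  P^-=[0.8517]  S=[1.2317]  K=[0.6915]  nu=[1.0808]  x^+=[1.1766]  P^+=[0.2628]
step 3: x^-=[1.4589]  P^-=[0.7740]  S=[1.1540]  K=[0.6707]  nu=[-0.0589]  x^+=[1.4194]  P^+=[0.2549]
step 4: x^-=[1.7601]  P^-=[0.7619]  S=[1.1419]  K=[0.6672]  nu=[-3.8101]  x^+=[-0.7821]  P^+=[0.2535]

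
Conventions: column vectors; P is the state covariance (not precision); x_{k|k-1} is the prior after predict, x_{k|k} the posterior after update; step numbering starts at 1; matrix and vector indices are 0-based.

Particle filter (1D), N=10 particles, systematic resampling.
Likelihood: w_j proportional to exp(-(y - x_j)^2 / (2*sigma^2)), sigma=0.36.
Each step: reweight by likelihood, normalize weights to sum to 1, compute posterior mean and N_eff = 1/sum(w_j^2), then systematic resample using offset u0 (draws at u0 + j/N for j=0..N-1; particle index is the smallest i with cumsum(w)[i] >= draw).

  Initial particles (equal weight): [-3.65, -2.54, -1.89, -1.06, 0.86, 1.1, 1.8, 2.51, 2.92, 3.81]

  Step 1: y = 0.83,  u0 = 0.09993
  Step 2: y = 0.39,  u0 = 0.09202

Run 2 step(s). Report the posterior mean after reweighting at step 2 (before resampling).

step 1: w=[0.0000, 0.0000, 0.0000, 0.0000, 0.5605, 0.4246, 0.0149, 0.0000, 0.0000, 0.0000]  mean=0.9759  Neff=2.0216  idx=[4, 4, 4, 4, 4, 5, 5, 5, 5, 6]
step 2: w=[0.1577, 0.1577, 0.1577, 0.1577, 0.1577, 0.0529, 0.0529, 0.0529, 0.0529, 0.0002]  mean=0.9109  Neff=7.3813  idx=[0, 1, 1, 2, 3, 3, 4, 5, 6, 8]

post_mean = 0.9109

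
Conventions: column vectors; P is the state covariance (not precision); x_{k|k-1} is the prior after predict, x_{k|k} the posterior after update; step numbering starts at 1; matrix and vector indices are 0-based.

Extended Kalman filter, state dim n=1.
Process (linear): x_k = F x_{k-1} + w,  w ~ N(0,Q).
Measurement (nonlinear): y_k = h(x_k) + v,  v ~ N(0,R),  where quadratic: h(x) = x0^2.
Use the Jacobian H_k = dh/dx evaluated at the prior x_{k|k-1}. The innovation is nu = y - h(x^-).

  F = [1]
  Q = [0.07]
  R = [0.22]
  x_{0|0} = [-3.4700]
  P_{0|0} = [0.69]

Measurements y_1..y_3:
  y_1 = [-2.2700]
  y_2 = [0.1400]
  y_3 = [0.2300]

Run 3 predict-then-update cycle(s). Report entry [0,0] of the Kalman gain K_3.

step 1: x^-=[-3.4700]  P^-=[0.7600]  H_jac=[-6.9400]  S=[36.8243]  K=[-0.1432]  nu=[-14.3109]  x^+=[-1.4202]  P^+=[0.0045]
step 2: x^-=[-1.4202]  P^-=[0.0745]  H_jac=[-2.8405]  S=[0.8214]  K=[-0.2578]  nu=[-1.8771]  x^+=[-0.9364]  P^+=[0.0200]
step 3: x^-=[-0.9364]  P^-=[0.0900]  H_jac=[-1.8728]  S=[0.5355]  K=[-0.3146]  nu=[-0.6468]  x^+=[-0.7329]  P^+=[0.0370]

K[0,0] = -0.3146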